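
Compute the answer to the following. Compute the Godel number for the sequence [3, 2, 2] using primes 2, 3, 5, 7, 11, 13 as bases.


Encode each element as an exponent of the corresponding prime:
  2^3 = 8
  3^2 = 9
  5^2 = 25
Product = 8 * 9 * 25 = 1800

1800


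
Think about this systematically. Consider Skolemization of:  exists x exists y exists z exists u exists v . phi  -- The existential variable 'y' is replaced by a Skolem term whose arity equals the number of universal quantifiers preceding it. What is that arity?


Quantifier prefix: exists x exists y exists z exists u exists v
'y' is existentially quantified at position 2.
No universal quantifiers precede it.
Skolem function arity = 0 (a Skolem constant)

0


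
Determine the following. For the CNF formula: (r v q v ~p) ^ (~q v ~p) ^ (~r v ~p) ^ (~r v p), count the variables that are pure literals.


Check each variable for pure literal status:
p: mixed (not pure)
q: mixed (not pure)
r: mixed (not pure)
Pure literal count = 0

0


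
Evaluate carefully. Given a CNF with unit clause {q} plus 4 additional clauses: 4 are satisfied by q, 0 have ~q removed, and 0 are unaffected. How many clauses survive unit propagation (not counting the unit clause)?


Satisfied (removed): 4
Shortened (remain): 0
Unchanged (remain): 0
Remaining = 0 + 0 = 0

0


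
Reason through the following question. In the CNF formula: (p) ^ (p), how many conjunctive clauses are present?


A CNF formula is a conjunction of clauses.
Clauses are separated by ^.
Counting the conjuncts: 2 clauses.

2


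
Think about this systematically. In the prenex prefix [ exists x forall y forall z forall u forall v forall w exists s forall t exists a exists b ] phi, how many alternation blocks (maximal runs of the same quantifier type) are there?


Quantifier-type sequence: E A A A A A E A E E  (A=forall, E=exists)
Group into maximal same-type runs:
  Ex1 | Ax5 | Ex1 | Ax1 | Ex2
Number of blocks = 5

5


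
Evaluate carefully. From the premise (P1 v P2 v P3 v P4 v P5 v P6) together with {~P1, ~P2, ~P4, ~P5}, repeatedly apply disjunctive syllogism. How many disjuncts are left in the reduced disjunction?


Original disjuncts (6): P1, P2, P3, P4, P5, P6
Negated (eliminate): ~P1, ~P2, ~P4, ~P5
Remaining disjuncts: P3, P6
Count = 6 - 4 = 2

2


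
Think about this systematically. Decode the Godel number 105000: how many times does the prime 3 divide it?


Factorize 105000 by dividing by 3 repeatedly.
Division steps: 3 divides 105000 exactly 1 time(s).
Exponent of 3 = 1

1


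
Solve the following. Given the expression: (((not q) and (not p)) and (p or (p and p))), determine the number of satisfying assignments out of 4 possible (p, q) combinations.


Check all 4 assignments:
p=0, q=0: 0
p=0, q=1: 0
p=1, q=0: 0
p=1, q=1: 0
Count of True = 0

0


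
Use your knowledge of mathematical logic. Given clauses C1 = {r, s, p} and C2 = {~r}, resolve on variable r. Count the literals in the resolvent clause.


Remove r from C1 and ~r from C2.
C1 remainder: {s, p}
C2 remainder: {}
Union (resolvent): {p, s}
Resolvent has 2 literal(s).

2


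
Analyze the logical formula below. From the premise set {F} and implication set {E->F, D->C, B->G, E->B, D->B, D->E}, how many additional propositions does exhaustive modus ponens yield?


Initial facts: {F}
Apply modus ponens to closure:
  (no implication fires)
Final known: {F}
New propositions: {(none)}
Count = 0

0


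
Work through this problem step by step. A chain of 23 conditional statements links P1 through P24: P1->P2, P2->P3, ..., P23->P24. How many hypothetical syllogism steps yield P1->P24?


With 23 implications in a chain connecting 24 propositions:
P1->P2, P2->P3, ..., P23->P24
Steps needed = (number of implications) - 1 = 23 - 1 = 22

22


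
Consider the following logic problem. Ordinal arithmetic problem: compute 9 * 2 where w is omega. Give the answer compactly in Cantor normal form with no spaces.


Compute 9 * 2.
Ordinal * is associative and left-distributive over +, but NOT commutative; for finite n>1, n*w = w but w*n stays w*n.
Both finite; ordinal * agrees with natural *: 9 * 2 = 18.
Result = 18

18


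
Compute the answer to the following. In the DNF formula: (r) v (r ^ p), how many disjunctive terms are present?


A DNF formula is a disjunction of terms (conjunctions).
Terms are separated by v.
Counting the disjuncts: 2 terms.

2


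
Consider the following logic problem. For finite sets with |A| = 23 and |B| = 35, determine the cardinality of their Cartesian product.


The Cartesian product A x B contains all ordered pairs (a, b).
|A x B| = |A| * |B| = 23 * 35 = 805

805


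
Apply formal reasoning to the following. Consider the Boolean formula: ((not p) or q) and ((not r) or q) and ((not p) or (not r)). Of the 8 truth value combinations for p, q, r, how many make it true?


Evaluate all 8 assignments for p, q, r:
p=0, q=0, r=0: 1
p=0, q=0, r=1: 0
p=0, q=1, r=0: 1
p=0, q=1, r=1: 1
p=1, q=0, r=0: 0
p=1, q=0, r=1: 0
p=1, q=1, r=0: 1
p=1, q=1, r=1: 0
Satisfying count = 4

4


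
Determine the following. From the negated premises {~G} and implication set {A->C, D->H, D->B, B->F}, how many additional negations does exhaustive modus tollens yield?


Initial negated facts: {~G}
Apply modus tollens to closure:
  (no implication fires)
Final negated: {~G}
New negations: {(none)}
Count = 0

0


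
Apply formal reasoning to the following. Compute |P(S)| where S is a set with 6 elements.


The power set of a set with n elements has 2^n elements.
|P(S)| = 2^6 = 64

64


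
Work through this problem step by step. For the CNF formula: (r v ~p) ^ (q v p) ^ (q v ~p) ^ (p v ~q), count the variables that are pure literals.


Check each variable for pure literal status:
p: mixed (not pure)
q: mixed (not pure)
r: pure positive
Pure literal count = 1

1


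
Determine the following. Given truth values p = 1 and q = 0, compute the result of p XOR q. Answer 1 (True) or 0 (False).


p = 1, q = 0
Operation: p XOR q
Evaluate: 1 XOR 0 = 1

1


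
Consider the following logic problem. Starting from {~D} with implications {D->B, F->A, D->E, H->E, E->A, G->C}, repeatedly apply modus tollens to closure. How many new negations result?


Initial negated facts: {~D}
Apply modus tollens to closure:
  (no implication fires)
Final negated: {~D}
New negations: {(none)}
Count = 0

0


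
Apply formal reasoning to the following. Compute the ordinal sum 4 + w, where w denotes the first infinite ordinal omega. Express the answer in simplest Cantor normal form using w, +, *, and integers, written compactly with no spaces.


Compute 4 + w.
Ordinal + is associative but NOT commutative; for finite n>0, n + w = w but w + n stays w+n.
Any finite left addend is absorbed by w on the right: 4 + w = w.
Result = w

w


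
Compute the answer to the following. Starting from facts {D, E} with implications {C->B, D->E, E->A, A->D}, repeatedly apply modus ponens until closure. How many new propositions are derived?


Initial facts: {D, E}
Apply modus ponens to closure:
  E and E->A  =>  A
Final known: {A, D, E}
New propositions: {A}
Count = 1

1


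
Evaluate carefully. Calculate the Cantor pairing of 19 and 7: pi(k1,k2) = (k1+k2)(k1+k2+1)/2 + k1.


k1 + k2 = 26
(k1+k2)(k1+k2+1)/2 = 26 * 27 / 2 = 351
pi = 351 + 19 = 370

370


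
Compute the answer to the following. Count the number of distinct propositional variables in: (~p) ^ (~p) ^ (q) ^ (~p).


Identify each variable that appears in the formula.
Variables found: p, q
Count = 2

2


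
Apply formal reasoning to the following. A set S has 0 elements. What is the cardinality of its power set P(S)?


The power set of a set with n elements has 2^n elements.
|P(S)| = 2^0 = 1

1


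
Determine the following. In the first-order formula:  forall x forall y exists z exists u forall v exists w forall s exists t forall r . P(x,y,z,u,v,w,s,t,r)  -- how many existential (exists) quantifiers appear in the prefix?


Quantifier prefix: forall x forall y exists z exists u forall v exists w forall s exists t forall r
Mark each quantifier type:
  U U E E U E U E U
Universal count = 5, Existential count = 4
Asked for existential (exists) quantifiers: 4

4


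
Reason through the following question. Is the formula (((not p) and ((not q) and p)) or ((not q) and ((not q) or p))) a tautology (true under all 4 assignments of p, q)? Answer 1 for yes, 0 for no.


Check all 4 assignments:
p=0, q=0: 1
p=0, q=1: 0
p=1, q=0: 1
p=1, q=1: 0
Satisfying count = 2/4.
Tautology iff count = 4: no.

0


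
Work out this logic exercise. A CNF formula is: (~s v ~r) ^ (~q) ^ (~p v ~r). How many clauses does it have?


A CNF formula is a conjunction of clauses.
Clauses are separated by ^.
Counting the conjuncts: 3 clauses.

3


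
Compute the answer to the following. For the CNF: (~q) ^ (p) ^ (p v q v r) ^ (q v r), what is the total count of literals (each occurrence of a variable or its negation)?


Counting literals in each clause:
Clause 1: 1 literal(s)
Clause 2: 1 literal(s)
Clause 3: 3 literal(s)
Clause 4: 2 literal(s)
Total = 7

7


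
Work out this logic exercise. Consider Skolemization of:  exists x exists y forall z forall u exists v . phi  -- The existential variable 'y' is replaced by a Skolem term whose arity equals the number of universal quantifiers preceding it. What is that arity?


Quantifier prefix: exists x exists y forall z forall u exists v
'y' is existentially quantified at position 2.
No universal quantifiers precede it.
Skolem function arity = 0 (a Skolem constant)

0


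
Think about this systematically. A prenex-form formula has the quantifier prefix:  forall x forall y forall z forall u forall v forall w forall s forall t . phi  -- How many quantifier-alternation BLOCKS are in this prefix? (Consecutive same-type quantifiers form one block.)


Quantifier-type sequence: A A A A A A A A  (A=forall, E=exists)
Group into maximal same-type runs:
  Ax8
Number of blocks = 1

1


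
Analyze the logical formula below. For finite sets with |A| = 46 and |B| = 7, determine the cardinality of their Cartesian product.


The Cartesian product A x B contains all ordered pairs (a, b).
|A x B| = |A| * |B| = 46 * 7 = 322

322


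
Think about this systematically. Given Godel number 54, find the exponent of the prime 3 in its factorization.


Factorize 54 by dividing by 3 repeatedly.
Division steps: 3 divides 54 exactly 3 time(s).
Exponent of 3 = 3

3


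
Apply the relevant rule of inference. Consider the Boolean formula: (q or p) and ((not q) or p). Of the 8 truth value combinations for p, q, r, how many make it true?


Evaluate all 8 assignments for p, q, r:
p=0, q=0, r=0: 0
p=0, q=0, r=1: 0
p=0, q=1, r=0: 0
p=0, q=1, r=1: 0
p=1, q=0, r=0: 1
p=1, q=0, r=1: 1
p=1, q=1, r=0: 1
p=1, q=1, r=1: 1
Satisfying count = 4

4


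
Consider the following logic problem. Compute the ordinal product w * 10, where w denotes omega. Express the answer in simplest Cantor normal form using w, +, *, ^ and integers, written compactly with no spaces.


Compute w * 10.
Ordinal * is associative and left-distributive over +, but NOT commutative; for finite n>1, n*w = w but w*n stays w*n.
w * 10 means 10 copies of w concatenated: w*10.
Result = w*10

w*10


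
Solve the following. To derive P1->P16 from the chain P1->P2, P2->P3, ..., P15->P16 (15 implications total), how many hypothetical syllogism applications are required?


With 15 implications in a chain connecting 16 propositions:
P1->P2, P2->P3, ..., P15->P16
Steps needed = (number of implications) - 1 = 15 - 1 = 14

14


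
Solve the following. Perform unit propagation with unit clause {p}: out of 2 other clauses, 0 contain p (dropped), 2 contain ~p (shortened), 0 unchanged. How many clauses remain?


Satisfied (removed): 0
Shortened (remain): 2
Unchanged (remain): 0
Remaining = 2 + 0 = 2

2


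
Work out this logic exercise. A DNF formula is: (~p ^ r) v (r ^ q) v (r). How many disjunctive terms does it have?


A DNF formula is a disjunction of terms (conjunctions).
Terms are separated by v.
Counting the disjuncts: 3 terms.

3


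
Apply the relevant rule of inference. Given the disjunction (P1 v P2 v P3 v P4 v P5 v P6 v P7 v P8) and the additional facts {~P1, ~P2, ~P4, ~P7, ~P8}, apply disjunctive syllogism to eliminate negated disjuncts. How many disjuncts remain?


Original disjuncts (8): P1, P2, P3, P4, P5, P6, P7, P8
Negated (eliminate): ~P1, ~P2, ~P4, ~P7, ~P8
Remaining disjuncts: P3, P5, P6
Count = 8 - 5 = 3

3


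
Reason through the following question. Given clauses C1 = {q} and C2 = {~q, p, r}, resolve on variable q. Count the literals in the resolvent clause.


Remove q from C1 and ~q from C2.
C1 remainder: {}
C2 remainder: {p, r}
Union (resolvent): {p, r}
Resolvent has 2 literal(s).

2


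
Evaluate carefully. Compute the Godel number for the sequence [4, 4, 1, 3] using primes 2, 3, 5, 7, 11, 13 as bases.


Encode each element as an exponent of the corresponding prime:
  2^4 = 16
  3^4 = 81
  5^1 = 5
  7^3 = 343
Product = 16 * 81 * 5 * 343 = 2222640

2222640


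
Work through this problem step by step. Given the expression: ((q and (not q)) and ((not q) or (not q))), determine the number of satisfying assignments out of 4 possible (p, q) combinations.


Check all 4 assignments:
p=0, q=0: 0
p=0, q=1: 0
p=1, q=0: 0
p=1, q=1: 0
Count of True = 0

0


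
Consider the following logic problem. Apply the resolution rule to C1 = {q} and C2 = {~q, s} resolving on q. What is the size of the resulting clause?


Remove q from C1 and ~q from C2.
C1 remainder: {}
C2 remainder: {s}
Union (resolvent): {s}
Resolvent has 1 literal(s).

1


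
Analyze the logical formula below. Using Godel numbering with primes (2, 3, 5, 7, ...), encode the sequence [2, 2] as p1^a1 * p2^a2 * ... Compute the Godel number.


Encode each element as an exponent of the corresponding prime:
  2^2 = 4
  3^2 = 9
Product = 4 * 9 = 36

36


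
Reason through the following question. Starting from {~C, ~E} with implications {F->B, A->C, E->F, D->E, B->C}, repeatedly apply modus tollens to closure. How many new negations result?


Initial negated facts: {~C, ~E}
Apply modus tollens to closure:
  ~C and A->C  =>  ~A
  ~E and D->E  =>  ~D
  ~C and B->C  =>  ~B
  ~B and F->B  =>  ~F
Final negated: {~A, ~B, ~C, ~D, ~E, ~F}
New negations: {~A, ~B, ~D, ~F}
Count = 4

4


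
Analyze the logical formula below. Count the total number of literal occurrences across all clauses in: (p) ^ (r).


Counting literals in each clause:
Clause 1: 1 literal(s)
Clause 2: 1 literal(s)
Total = 2

2


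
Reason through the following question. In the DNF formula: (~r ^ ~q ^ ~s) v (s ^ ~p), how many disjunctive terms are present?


A DNF formula is a disjunction of terms (conjunctions).
Terms are separated by v.
Counting the disjuncts: 2 terms.

2


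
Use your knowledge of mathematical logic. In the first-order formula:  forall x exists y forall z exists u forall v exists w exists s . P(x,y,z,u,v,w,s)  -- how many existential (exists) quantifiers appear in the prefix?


Quantifier prefix: forall x exists y forall z exists u forall v exists w exists s
Mark each quantifier type:
  U E U E U E E
Universal count = 3, Existential count = 4
Asked for existential (exists) quantifiers: 4

4


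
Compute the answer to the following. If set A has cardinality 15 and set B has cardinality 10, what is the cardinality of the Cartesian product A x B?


The Cartesian product A x B contains all ordered pairs (a, b).
|A x B| = |A| * |B| = 15 * 10 = 150

150


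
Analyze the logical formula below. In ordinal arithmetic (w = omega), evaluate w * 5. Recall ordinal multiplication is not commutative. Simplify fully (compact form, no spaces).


Compute w * 5.
Ordinal * is associative and left-distributive over +, but NOT commutative; for finite n>1, n*w = w but w*n stays w*n.
w * 5 means 5 copies of w concatenated: w*5.
Result = w*5

w*5


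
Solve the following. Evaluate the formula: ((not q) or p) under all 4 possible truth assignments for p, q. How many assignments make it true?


Check all 4 assignments:
p=0, q=0: 1
p=0, q=1: 0
p=1, q=0: 1
p=1, q=1: 1
Count of True = 3

3


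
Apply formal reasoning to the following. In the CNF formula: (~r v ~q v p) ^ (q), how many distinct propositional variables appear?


Identify each variable that appears in the formula.
Variables found: p, q, r
Count = 3

3


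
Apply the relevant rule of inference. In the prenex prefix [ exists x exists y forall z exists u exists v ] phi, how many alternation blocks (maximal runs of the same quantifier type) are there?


Quantifier-type sequence: E E A E E  (A=forall, E=exists)
Group into maximal same-type runs:
  Ex2 | Ax1 | Ex2
Number of blocks = 3

3


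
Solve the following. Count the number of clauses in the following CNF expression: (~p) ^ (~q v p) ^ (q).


A CNF formula is a conjunction of clauses.
Clauses are separated by ^.
Counting the conjuncts: 3 clauses.

3


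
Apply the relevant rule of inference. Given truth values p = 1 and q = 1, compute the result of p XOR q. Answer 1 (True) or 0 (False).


p = 1, q = 1
Operation: p XOR q
Evaluate: 1 XOR 1 = 0

0


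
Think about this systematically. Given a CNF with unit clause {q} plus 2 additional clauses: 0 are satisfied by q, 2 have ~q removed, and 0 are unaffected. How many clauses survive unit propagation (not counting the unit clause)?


Satisfied (removed): 0
Shortened (remain): 2
Unchanged (remain): 0
Remaining = 2 + 0 = 2

2


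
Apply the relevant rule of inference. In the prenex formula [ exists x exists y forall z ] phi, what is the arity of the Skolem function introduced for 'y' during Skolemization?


Quantifier prefix: exists x exists y forall z
'y' is existentially quantified at position 2.
No universal quantifiers precede it.
Skolem function arity = 0 (a Skolem constant)

0


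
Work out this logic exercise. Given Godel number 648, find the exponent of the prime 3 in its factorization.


Factorize 648 by dividing by 3 repeatedly.
Division steps: 3 divides 648 exactly 4 time(s).
Exponent of 3 = 4

4


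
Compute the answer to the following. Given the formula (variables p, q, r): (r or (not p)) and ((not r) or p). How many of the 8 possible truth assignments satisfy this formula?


Evaluate all 8 assignments for p, q, r:
p=0, q=0, r=0: 1
p=0, q=0, r=1: 0
p=0, q=1, r=0: 1
p=0, q=1, r=1: 0
p=1, q=0, r=0: 0
p=1, q=0, r=1: 1
p=1, q=1, r=0: 0
p=1, q=1, r=1: 1
Satisfying count = 4

4


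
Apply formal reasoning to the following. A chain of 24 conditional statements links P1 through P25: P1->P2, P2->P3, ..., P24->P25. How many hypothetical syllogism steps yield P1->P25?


With 24 implications in a chain connecting 25 propositions:
P1->P2, P2->P3, ..., P24->P25
Steps needed = (number of implications) - 1 = 24 - 1 = 23

23


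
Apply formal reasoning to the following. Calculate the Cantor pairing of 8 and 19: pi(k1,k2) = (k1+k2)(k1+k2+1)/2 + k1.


k1 + k2 = 27
(k1+k2)(k1+k2+1)/2 = 27 * 28 / 2 = 378
pi = 378 + 8 = 386

386


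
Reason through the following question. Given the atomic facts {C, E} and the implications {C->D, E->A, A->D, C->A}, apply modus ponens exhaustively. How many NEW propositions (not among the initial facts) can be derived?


Initial facts: {C, E}
Apply modus ponens to closure:
  C and C->D  =>  D
  E and E->A  =>  A
Final known: {A, C, D, E}
New propositions: {A, D}
Count = 2

2


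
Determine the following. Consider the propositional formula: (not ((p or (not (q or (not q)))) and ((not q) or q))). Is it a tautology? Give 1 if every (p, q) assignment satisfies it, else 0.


Check all 4 assignments:
p=0, q=0: 1
p=0, q=1: 1
p=1, q=0: 0
p=1, q=1: 0
Satisfying count = 2/4.
Tautology iff count = 4: no.

0


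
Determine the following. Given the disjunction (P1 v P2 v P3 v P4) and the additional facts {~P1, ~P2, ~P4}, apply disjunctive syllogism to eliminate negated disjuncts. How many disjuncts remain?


Original disjuncts (4): P1, P2, P3, P4
Negated (eliminate): ~P1, ~P2, ~P4
Remaining disjuncts: P3
Count = 4 - 3 = 1

1


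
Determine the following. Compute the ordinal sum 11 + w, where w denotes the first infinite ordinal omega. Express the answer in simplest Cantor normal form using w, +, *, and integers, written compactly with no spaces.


Compute 11 + w.
Ordinal + is associative but NOT commutative; for finite n>0, n + w = w but w + n stays w+n.
Any finite left addend is absorbed by w on the right: 11 + w = w.
Result = w

w


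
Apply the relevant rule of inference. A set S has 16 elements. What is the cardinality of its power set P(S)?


The power set of a set with n elements has 2^n elements.
|P(S)| = 2^16 = 65536

65536


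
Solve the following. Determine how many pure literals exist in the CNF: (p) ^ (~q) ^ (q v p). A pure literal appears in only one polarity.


Check each variable for pure literal status:
p: pure positive
q: mixed (not pure)
r: absent (not pure)
Pure literal count = 1

1


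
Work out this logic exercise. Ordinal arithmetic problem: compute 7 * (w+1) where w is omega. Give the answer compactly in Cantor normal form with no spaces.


Compute 7 * (w+1).
Ordinal * is associative and left-distributive over +, but NOT commutative; for finite n>1, n*w = w but w*n stays w*n.
By left-distributivity: 7 * (w+1) = 7*w + 7*1 = w + 7 = w+7.
Result = w+7

w+7


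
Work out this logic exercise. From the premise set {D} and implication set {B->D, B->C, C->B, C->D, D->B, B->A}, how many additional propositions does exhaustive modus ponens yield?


Initial facts: {D}
Apply modus ponens to closure:
  D and D->B  =>  B
  B and B->A  =>  A
  B and B->C  =>  C
Final known: {A, B, C, D}
New propositions: {A, B, C}
Count = 3

3


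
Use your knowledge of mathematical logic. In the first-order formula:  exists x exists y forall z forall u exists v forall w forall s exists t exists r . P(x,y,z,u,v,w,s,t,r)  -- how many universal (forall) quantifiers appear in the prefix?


Quantifier prefix: exists x exists y forall z forall u exists v forall w forall s exists t exists r
Mark each quantifier type:
  E E U U E U U E E
Universal count = 4, Existential count = 5
Asked for universal (forall) quantifiers: 4

4


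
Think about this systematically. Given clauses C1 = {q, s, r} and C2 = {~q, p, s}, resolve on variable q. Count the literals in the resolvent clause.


Remove q from C1 and ~q from C2.
C1 remainder: {s, r}
C2 remainder: {p, s}
Union (resolvent): {p, r, s}
Resolvent has 3 literal(s).

3


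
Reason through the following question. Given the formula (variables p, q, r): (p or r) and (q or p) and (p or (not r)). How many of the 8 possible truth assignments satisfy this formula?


Evaluate all 8 assignments for p, q, r:
p=0, q=0, r=0: 0
p=0, q=0, r=1: 0
p=0, q=1, r=0: 0
p=0, q=1, r=1: 0
p=1, q=0, r=0: 1
p=1, q=0, r=1: 1
p=1, q=1, r=0: 1
p=1, q=1, r=1: 1
Satisfying count = 4

4


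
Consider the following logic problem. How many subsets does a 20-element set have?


The power set of a set with n elements has 2^n elements.
|P(S)| = 2^20 = 1048576

1048576


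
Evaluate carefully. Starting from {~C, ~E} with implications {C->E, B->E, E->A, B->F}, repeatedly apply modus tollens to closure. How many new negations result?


Initial negated facts: {~C, ~E}
Apply modus tollens to closure:
  ~E and B->E  =>  ~B
Final negated: {~B, ~C, ~E}
New negations: {~B}
Count = 1

1


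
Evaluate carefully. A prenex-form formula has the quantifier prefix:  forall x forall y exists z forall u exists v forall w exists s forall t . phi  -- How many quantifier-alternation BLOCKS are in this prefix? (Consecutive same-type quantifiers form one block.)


Quantifier-type sequence: A A E A E A E A  (A=forall, E=exists)
Group into maximal same-type runs:
  Ax2 | Ex1 | Ax1 | Ex1 | Ax1 | Ex1 | Ax1
Number of blocks = 7

7


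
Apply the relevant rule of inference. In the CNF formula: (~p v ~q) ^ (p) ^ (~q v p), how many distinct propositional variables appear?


Identify each variable that appears in the formula.
Variables found: p, q
Count = 2

2


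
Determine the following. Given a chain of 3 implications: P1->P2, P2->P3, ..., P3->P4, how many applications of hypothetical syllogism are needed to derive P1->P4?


With 3 implications in a chain connecting 4 propositions:
P1->P2, P2->P3, ..., P3->P4
Steps needed = (number of implications) - 1 = 3 - 1 = 2

2


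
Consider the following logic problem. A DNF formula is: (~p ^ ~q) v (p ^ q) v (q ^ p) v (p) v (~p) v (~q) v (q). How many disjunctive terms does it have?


A DNF formula is a disjunction of terms (conjunctions).
Terms are separated by v.
Counting the disjuncts: 7 terms.

7


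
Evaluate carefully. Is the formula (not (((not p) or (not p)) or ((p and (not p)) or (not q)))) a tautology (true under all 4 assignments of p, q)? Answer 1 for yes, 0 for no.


Check all 4 assignments:
p=0, q=0: 0
p=0, q=1: 0
p=1, q=0: 0
p=1, q=1: 1
Satisfying count = 1/4.
Tautology iff count = 4: no.

0


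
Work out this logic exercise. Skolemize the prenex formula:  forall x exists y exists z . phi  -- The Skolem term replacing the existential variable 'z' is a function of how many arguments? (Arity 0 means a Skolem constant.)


Quantifier prefix: forall x exists y exists z
'z' is existentially quantified at position 3.
Universal variables preceding it: x
Skolem function arity = 1

1


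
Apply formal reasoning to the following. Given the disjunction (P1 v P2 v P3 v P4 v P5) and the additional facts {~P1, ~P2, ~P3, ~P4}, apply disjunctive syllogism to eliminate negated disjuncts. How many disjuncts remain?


Original disjuncts (5): P1, P2, P3, P4, P5
Negated (eliminate): ~P1, ~P2, ~P3, ~P4
Remaining disjuncts: P5
Count = 5 - 4 = 1

1


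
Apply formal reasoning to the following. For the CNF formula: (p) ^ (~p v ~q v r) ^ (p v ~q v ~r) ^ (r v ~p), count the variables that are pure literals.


Check each variable for pure literal status:
p: mixed (not pure)
q: pure negative
r: mixed (not pure)
Pure literal count = 1

1


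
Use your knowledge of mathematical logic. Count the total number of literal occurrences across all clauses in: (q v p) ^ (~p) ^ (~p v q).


Counting literals in each clause:
Clause 1: 2 literal(s)
Clause 2: 1 literal(s)
Clause 3: 2 literal(s)
Total = 5

5


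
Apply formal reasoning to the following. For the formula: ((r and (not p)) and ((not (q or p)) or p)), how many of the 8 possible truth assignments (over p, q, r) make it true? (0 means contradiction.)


Check all 8 assignments:
p=0, q=0, r=0: 0
p=0, q=0, r=1: 1
p=0, q=1, r=0: 0
p=0, q=1, r=1: 0
p=1, q=0, r=0: 0
p=1, q=0, r=1: 0
p=1, q=1, r=0: 0
p=1, q=1, r=1: 0
Count of True = 1

1


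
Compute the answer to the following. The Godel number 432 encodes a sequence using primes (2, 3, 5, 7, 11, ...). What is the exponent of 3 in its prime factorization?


Factorize 432 by dividing by 3 repeatedly.
Division steps: 3 divides 432 exactly 3 time(s).
Exponent of 3 = 3

3


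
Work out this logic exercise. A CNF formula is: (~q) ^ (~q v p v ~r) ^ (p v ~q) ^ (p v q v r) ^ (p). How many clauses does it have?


A CNF formula is a conjunction of clauses.
Clauses are separated by ^.
Counting the conjuncts: 5 clauses.

5


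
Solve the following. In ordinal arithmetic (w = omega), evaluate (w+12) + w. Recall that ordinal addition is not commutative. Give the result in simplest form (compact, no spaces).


Compute (w+12) + w.
Ordinal + is associative but NOT commutative; for finite n>0, n + w = w but w + n stays w+n.
(w+12) + w = w + (12+w) = w + w = w*2 (the finite tail 12 is absorbed by the right w).
Result = w*2

w*2


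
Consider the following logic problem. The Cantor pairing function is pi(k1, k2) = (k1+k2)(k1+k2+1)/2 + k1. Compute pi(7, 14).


k1 + k2 = 21
(k1+k2)(k1+k2+1)/2 = 21 * 22 / 2 = 231
pi = 231 + 7 = 238

238


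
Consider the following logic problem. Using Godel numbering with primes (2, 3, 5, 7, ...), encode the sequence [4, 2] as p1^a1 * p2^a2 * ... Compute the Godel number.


Encode each element as an exponent of the corresponding prime:
  2^4 = 16
  3^2 = 9
Product = 16 * 9 = 144

144


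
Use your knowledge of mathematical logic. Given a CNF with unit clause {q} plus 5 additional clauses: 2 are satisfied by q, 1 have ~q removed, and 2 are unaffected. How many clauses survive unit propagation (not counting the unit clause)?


Satisfied (removed): 2
Shortened (remain): 1
Unchanged (remain): 2
Remaining = 1 + 2 = 3

3


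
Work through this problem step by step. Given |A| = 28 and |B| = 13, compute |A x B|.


The Cartesian product A x B contains all ordered pairs (a, b).
|A x B| = |A| * |B| = 28 * 13 = 364

364


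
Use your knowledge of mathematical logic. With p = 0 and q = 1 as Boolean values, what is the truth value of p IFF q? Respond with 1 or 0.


p = 0, q = 1
Operation: p IFF q
Evaluate: 0 IFF 1 = 0

0


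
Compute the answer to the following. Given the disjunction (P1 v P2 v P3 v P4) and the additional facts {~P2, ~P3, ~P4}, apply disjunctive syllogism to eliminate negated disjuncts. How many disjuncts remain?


Original disjuncts (4): P1, P2, P3, P4
Negated (eliminate): ~P2, ~P3, ~P4
Remaining disjuncts: P1
Count = 4 - 3 = 1

1


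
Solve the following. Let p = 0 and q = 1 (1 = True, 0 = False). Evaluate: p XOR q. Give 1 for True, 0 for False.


p = 0, q = 1
Operation: p XOR q
Evaluate: 0 XOR 1 = 1

1


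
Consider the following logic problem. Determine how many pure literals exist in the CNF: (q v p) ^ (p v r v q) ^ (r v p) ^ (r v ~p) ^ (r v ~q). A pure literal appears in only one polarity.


Check each variable for pure literal status:
p: mixed (not pure)
q: mixed (not pure)
r: pure positive
Pure literal count = 1

1


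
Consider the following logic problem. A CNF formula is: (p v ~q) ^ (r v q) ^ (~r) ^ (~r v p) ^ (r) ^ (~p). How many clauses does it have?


A CNF formula is a conjunction of clauses.
Clauses are separated by ^.
Counting the conjuncts: 6 clauses.

6


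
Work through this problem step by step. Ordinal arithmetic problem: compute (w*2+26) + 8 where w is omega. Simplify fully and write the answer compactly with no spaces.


Compute (w*2+26) + 8.
Ordinal + is associative but NOT commutative; for finite n>0, n + w = w but w + n stays w+n.
By associativity: (w*2+26) + 8 = w*2 + (26+8) = w*2+34.
Result = w*2+34

w*2+34


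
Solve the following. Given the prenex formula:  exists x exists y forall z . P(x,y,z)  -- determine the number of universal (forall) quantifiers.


Quantifier prefix: exists x exists y forall z
Mark each quantifier type:
  E E U
Universal count = 1, Existential count = 2
Asked for universal (forall) quantifiers: 1

1


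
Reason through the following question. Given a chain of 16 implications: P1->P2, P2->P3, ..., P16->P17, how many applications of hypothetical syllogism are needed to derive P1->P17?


With 16 implications in a chain connecting 17 propositions:
P1->P2, P2->P3, ..., P16->P17
Steps needed = (number of implications) - 1 = 16 - 1 = 15

15


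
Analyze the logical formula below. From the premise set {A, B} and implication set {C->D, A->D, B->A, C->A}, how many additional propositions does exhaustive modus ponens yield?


Initial facts: {A, B}
Apply modus ponens to closure:
  A and A->D  =>  D
Final known: {A, B, D}
New propositions: {D}
Count = 1

1


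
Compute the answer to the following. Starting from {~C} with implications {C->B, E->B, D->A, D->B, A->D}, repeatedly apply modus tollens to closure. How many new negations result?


Initial negated facts: {~C}
Apply modus tollens to closure:
  (no implication fires)
Final negated: {~C}
New negations: {(none)}
Count = 0

0


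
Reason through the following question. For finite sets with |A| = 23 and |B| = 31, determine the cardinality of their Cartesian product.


The Cartesian product A x B contains all ordered pairs (a, b).
|A x B| = |A| * |B| = 23 * 31 = 713

713


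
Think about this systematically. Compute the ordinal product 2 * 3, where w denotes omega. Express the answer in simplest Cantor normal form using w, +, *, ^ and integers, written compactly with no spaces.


Compute 2 * 3.
Ordinal * is associative and left-distributive over +, but NOT commutative; for finite n>1, n*w = w but w*n stays w*n.
Both finite; ordinal * agrees with natural *: 2 * 3 = 6.
Result = 6

6


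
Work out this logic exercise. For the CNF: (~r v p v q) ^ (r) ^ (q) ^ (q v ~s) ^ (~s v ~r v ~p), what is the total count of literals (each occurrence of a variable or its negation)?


Counting literals in each clause:
Clause 1: 3 literal(s)
Clause 2: 1 literal(s)
Clause 3: 1 literal(s)
Clause 4: 2 literal(s)
Clause 5: 3 literal(s)
Total = 10

10


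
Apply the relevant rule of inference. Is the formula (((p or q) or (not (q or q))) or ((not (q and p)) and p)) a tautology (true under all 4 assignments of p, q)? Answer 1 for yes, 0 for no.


Check all 4 assignments:
p=0, q=0: 1
p=0, q=1: 1
p=1, q=0: 1
p=1, q=1: 1
Satisfying count = 4/4.
Tautology iff count = 4: yes.

1


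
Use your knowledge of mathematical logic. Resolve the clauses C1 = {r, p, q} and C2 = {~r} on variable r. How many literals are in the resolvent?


Remove r from C1 and ~r from C2.
C1 remainder: {p, q}
C2 remainder: {}
Union (resolvent): {p, q}
Resolvent has 2 literal(s).

2


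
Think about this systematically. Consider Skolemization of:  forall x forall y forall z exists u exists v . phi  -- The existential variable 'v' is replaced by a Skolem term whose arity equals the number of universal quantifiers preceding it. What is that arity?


Quantifier prefix: forall x forall y forall z exists u exists v
'v' is existentially quantified at position 5.
Universal variables preceding it: x, y, z
Skolem function arity = 3

3


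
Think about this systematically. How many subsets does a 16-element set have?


The power set of a set with n elements has 2^n elements.
|P(S)| = 2^16 = 65536

65536


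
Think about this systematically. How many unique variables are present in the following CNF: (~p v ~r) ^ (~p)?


Identify each variable that appears in the formula.
Variables found: p, r
Count = 2

2


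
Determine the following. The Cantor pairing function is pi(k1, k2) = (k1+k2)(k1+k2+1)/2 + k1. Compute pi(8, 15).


k1 + k2 = 23
(k1+k2)(k1+k2+1)/2 = 23 * 24 / 2 = 276
pi = 276 + 8 = 284

284


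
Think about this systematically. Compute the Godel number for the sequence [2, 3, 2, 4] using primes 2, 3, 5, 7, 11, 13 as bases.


Encode each element as an exponent of the corresponding prime:
  2^2 = 4
  3^3 = 27
  5^2 = 25
  7^4 = 2401
Product = 4 * 27 * 25 * 2401 = 6482700

6482700


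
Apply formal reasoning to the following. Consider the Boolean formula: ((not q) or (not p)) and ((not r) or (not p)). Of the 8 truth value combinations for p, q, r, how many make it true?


Evaluate all 8 assignments for p, q, r:
p=0, q=0, r=0: 1
p=0, q=0, r=1: 1
p=0, q=1, r=0: 1
p=0, q=1, r=1: 1
p=1, q=0, r=0: 1
p=1, q=0, r=1: 0
p=1, q=1, r=0: 0
p=1, q=1, r=1: 0
Satisfying count = 5

5


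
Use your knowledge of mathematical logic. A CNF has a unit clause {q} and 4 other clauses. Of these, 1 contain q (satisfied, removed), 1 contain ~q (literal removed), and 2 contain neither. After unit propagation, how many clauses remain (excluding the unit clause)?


Satisfied (removed): 1
Shortened (remain): 1
Unchanged (remain): 2
Remaining = 1 + 2 = 3

3


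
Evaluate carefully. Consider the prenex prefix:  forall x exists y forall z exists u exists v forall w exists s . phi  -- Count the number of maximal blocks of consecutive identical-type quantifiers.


Quantifier-type sequence: A E A E E A E  (A=forall, E=exists)
Group into maximal same-type runs:
  Ax1 | Ex1 | Ax1 | Ex2 | Ax1 | Ex1
Number of blocks = 6

6


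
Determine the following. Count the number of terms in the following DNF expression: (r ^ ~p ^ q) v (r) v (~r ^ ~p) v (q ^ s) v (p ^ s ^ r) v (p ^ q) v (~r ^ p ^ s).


A DNF formula is a disjunction of terms (conjunctions).
Terms are separated by v.
Counting the disjuncts: 7 terms.

7


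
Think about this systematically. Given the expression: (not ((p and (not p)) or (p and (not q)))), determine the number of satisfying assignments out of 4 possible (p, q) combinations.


Check all 4 assignments:
p=0, q=0: 1
p=0, q=1: 1
p=1, q=0: 0
p=1, q=1: 1
Count of True = 3

3


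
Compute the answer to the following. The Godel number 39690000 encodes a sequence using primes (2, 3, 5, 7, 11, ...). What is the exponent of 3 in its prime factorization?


Factorize 39690000 by dividing by 3 repeatedly.
Division steps: 3 divides 39690000 exactly 4 time(s).
Exponent of 3 = 4

4


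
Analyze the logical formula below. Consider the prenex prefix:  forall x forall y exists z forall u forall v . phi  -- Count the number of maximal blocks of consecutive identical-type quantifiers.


Quantifier-type sequence: A A E A A  (A=forall, E=exists)
Group into maximal same-type runs:
  Ax2 | Ex1 | Ax2
Number of blocks = 3

3


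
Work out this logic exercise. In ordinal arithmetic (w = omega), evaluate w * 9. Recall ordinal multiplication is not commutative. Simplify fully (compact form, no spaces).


Compute w * 9.
Ordinal * is associative and left-distributive over +, but NOT commutative; for finite n>1, n*w = w but w*n stays w*n.
w * 9 means 9 copies of w concatenated: w*9.
Result = w*9

w*9


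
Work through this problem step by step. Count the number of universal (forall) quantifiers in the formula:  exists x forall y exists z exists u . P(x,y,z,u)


Quantifier prefix: exists x forall y exists z exists u
Mark each quantifier type:
  E U E E
Universal count = 1, Existential count = 3
Asked for universal (forall) quantifiers: 1

1


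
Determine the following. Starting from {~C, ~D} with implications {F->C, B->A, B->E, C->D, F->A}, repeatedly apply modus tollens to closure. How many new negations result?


Initial negated facts: {~C, ~D}
Apply modus tollens to closure:
  ~C and F->C  =>  ~F
Final negated: {~C, ~D, ~F}
New negations: {~F}
Count = 1

1


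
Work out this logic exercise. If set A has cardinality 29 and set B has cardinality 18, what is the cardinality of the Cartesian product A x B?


The Cartesian product A x B contains all ordered pairs (a, b).
|A x B| = |A| * |B| = 29 * 18 = 522

522


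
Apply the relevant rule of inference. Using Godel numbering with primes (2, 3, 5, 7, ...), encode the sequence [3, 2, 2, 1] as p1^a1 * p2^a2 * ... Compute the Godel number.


Encode each element as an exponent of the corresponding prime:
  2^3 = 8
  3^2 = 9
  5^2 = 25
  7^1 = 7
Product = 8 * 9 * 25 * 7 = 12600

12600


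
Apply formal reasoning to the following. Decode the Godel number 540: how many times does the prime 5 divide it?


Factorize 540 by dividing by 5 repeatedly.
Division steps: 5 divides 540 exactly 1 time(s).
Exponent of 5 = 1

1


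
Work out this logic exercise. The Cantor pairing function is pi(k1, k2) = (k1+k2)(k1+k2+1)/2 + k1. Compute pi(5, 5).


k1 + k2 = 10
(k1+k2)(k1+k2+1)/2 = 10 * 11 / 2 = 55
pi = 55 + 5 = 60

60


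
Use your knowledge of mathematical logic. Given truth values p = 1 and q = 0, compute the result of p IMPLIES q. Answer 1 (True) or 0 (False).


p = 1, q = 0
Operation: p IMPLIES q
Evaluate: 1 IMPLIES 0 = 0

0


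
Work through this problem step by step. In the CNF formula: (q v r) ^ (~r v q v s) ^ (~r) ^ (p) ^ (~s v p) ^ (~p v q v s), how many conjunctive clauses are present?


A CNF formula is a conjunction of clauses.
Clauses are separated by ^.
Counting the conjuncts: 6 clauses.

6


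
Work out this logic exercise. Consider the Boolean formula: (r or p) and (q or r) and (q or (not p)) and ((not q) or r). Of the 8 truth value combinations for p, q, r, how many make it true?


Evaluate all 8 assignments for p, q, r:
p=0, q=0, r=0: 0
p=0, q=0, r=1: 1
p=0, q=1, r=0: 0
p=0, q=1, r=1: 1
p=1, q=0, r=0: 0
p=1, q=0, r=1: 0
p=1, q=1, r=0: 0
p=1, q=1, r=1: 1
Satisfying count = 3

3
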